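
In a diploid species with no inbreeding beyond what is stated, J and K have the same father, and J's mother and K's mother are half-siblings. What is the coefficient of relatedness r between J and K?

0.3125

Wright's path rule: contributions from independent ancestry routes add.
J and K are related in two ways: half-sibs through their shared father (r = 1/4) and half first cousins through their mothers (r = 1/16).
r = 1/4 + 1/16 = 0.3125.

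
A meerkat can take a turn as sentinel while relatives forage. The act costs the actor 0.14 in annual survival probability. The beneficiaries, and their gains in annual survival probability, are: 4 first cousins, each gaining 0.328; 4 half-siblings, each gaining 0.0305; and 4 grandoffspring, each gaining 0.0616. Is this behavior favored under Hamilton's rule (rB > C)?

Hamilton's rule: the trait is favored when the sum of r·B over every recipient exceeds the actor's cost C.
r to a first cousin = 1/8 (first cousins share one grandparent pair — two paths of length 4: r = 2·(1/2)^4 = 1/8).
r to a half-sibling = 1/4 (half-sibs share one parent — one path of length 2: r = (1/2)^2 = 1/4).
r to a grandoffspring = 0.25 (two parent–offspring links: r = (1/2)^2 = 1/4).
Summing one r·B term per recipient: 4·0.125·0.328 + 4·0.25·0.0305 + 4·0.25·0.0616 = 0.2561.
0.2561 > 0.14: the indirect benefit exceeds the cost.

Yes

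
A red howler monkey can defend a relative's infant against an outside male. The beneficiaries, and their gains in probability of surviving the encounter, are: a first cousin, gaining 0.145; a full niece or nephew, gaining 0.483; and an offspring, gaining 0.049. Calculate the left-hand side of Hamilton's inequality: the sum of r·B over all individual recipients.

0.163375

r to a first cousin = 0.125 (first cousins share one grandparent pair — two paths of length 4: r = 2·(1/2)^4 = 1/8).
r to a full niece or nephew = 0.25 (full aunt/uncle↔niece/nephew: two paths of length 3 through the shared grandparent pair: r = 2·(1/2)^3 = 1/4).
r to an offspring = 1/2 (one parent–offspring link: r = (1/2)^1 = 1/2).
Summing one r·B term per recipient: 1·0.125·0.145 + 1·0.25·0.483 + 1·0.5·0.049 = 0.163375.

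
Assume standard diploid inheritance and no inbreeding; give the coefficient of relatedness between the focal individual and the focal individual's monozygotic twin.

1

Each parent–offspring link contributes a factor of 1/2, and independent paths through distinct common ancestors add.
Monozygotic twins share every allele identical by descent: r = 1.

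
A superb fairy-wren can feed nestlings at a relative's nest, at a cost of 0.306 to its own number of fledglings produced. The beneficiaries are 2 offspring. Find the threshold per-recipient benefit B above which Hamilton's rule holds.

r to an offspring = 0.5 (one parent–offspring link: r = (1/2)^1 = 1/2).
Hamilton's rule with n recipients of equal r: n·r·B > C, so B > C/(n·r) = 0.306/(2·0.5) = 0.306.

0.306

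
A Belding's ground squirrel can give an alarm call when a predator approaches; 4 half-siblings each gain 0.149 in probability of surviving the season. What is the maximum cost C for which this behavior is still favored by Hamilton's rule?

r to a half-sibling = 1/4 (half-sibs share one parent — one path of length 2: r = (1/2)^2 = 1/4).
Hamilton's rule: n·r·B > C, so the trait is favored while C < n·r·B = 4·0.25·0.149 = 0.149.

0.149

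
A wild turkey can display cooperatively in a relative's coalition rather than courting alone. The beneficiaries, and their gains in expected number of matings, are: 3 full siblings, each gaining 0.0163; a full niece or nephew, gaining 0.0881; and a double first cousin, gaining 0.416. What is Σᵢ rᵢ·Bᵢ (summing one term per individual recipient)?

r to a full sibling = 1/2 (full sibs share both parents — two paths of length 2: r = 2·(1/2)^2 = 1/2).
r to a full niece or nephew = 0.25 (full aunt/uncle↔niece/nephew: two paths of length 3 through the shared grandparent pair: r = 2·(1/2)^3 = 1/4).
r to a double first cousin = 0.25 (double first cousins share both grandparent pairs — four paths of length 4: r = 4·(1/2)^4 = 1/4).
Summing one r·B term per recipient: 3·0.5·0.0163 + 1·0.25·0.0881 + 1·0.25·0.416 = 0.150475.

0.150475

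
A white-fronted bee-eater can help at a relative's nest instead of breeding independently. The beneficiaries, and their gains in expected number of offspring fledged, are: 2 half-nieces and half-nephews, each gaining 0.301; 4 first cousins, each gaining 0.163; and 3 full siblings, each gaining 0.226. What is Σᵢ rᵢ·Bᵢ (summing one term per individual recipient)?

0.49575

r to a half-niece or half-nephew = 1/8 (half-aunt/uncle↔niece/nephew: one path of length 3: r = (1/2)^3 = 1/8).
r to a first cousin = 1/8 (first cousins share one grandparent pair — two paths of length 4: r = 2·(1/2)^4 = 1/8).
r to a full sibling = 1/2 (full sibs share both parents — two paths of length 2: r = 2·(1/2)^2 = 1/2).
Summing one r·B term per recipient: 2·0.125·0.301 + 4·0.125·0.163 + 3·0.5·0.226 = 0.49575.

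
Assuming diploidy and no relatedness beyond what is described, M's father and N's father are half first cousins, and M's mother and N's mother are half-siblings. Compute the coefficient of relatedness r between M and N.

0.078125

Independent pedigree routes through distinct common ancestors add.
M and N are related in two ways: half second cousins through their fathers (r = 1/64) and half first cousins through their mothers (r = 1/16).
r = 1/64 + 1/16 = 5/64 = 0.078125.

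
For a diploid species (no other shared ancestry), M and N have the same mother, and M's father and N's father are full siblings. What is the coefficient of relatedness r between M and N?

0.375

Relatedness sums over independent paths through distinct common ancestors.
M and N are related in two ways: half-sibs through their shared mother (r = 1/4) and first cousins through their fathers (r = 1/8).
r = 1/4 + 1/8 = 3/8 = 0.375.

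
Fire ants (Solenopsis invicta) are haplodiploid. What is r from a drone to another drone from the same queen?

0.5

Haploid brothers each carry a random half of the queen's diploid genome, so on average they share half: r = 1/2.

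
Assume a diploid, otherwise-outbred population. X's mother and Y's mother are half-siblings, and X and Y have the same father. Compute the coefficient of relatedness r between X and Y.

Wright's path rule: contributions from independent ancestry routes add.
X and Y are related in two ways: half first cousins through their mothers (r = 1/16) and half-sibs through their shared father (r = 1/4).
r = 1/16 + 1/4 = 5/16 = 0.3125.

0.3125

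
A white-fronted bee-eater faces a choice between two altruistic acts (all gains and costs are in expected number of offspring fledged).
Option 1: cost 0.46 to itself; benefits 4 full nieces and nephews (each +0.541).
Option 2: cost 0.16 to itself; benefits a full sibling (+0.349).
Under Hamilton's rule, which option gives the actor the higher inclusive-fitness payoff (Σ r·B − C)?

Option 1

Option 1: r to a full niece or nephew = 0.25.
Option 1: Σ r·B − C = (4·0.25·0.541) − 0.46 = 0.081.
Option 2: r to a full sibling = 0.5.
Option 2: Σ r·B − C = (1·0.5·0.349) − 0.16 = 0.0145.
Option 1 has the higher net inclusive-fitness payoff.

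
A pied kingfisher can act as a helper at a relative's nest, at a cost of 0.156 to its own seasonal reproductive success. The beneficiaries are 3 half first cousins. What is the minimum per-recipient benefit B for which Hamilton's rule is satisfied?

0.832

r to a half first cousin = 0.0625 (half first cousins share one grandparent — one path of length 4: r = (1/2)^4 = 1/16).
Hamilton's rule with n recipients of equal r: n·r·B > C, so B > C/(n·r) = 0.156/(3·0.0625) = 0.832.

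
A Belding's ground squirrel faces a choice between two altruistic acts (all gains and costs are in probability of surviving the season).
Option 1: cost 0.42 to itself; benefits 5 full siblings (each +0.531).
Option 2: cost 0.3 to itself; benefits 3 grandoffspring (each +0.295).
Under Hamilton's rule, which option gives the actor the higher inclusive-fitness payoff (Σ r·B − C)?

Option 1: r to a full sibling = 0.5.
Option 1: Σ r·B − C = (5·0.5·0.531) − 0.42 = 0.9075.
Option 2: r to a grandoffspring = 0.25.
Option 2: Σ r·B − C = (3·0.25·0.295) − 0.3 = -0.07875.
Option 1 has the higher net inclusive-fitness payoff.

Option 1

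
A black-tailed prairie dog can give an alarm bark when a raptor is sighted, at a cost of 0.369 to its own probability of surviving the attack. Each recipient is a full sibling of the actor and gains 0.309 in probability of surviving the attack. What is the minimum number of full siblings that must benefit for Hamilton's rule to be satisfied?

3

r to a full sibling = 1/2 (full sibs share both parents — two paths of length 2: r = 2·(1/2)^2 = 1/2).
Hamilton's rule: n·r·B > C  ⇒  n > C/(r·B) = 0.369/(0.5·0.309) = 2.388.
The smallest integer exceeding 2.388 is 3.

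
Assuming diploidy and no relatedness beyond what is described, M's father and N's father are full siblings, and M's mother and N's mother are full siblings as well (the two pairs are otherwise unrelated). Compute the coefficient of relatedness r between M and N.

0.25

Relatedness sums over independent paths through distinct common ancestors.
M and N are related in two ways: first cousins through their fathers (r = 1/8) and first cousins through their mothers (r = 1/8) — i.e. double first cousins.
r = 1/8 + 1/8 = 1/4 = 0.25.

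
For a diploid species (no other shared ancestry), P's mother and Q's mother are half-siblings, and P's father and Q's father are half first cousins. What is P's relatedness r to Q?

0.078125

With two independent routes of shared ancestry, r is the sum of the two contributions.
P and Q are related in two ways: half first cousins through their mothers (r = 1/16) and half second cousins through their fathers (r = 1/64).
r = 1/16 + 1/64 = 0.078125.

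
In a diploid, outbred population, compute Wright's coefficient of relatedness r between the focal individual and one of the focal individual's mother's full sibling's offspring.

Each parent–offspring link contributes a factor of 1/2, and independent paths through distinct common ancestors add.
First cousins share one grandparent pair — two paths of length 4: r = 2·(1/2)^4 = 1/8.

0.125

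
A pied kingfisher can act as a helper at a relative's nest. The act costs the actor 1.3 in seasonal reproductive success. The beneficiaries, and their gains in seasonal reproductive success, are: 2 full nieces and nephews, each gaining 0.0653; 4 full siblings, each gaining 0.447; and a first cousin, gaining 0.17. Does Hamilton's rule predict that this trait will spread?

No

Hamilton's rule: the trait is favored when the sum of r·B over every recipient exceeds the actor's cost C.
r to a full niece or nephew = 1/4 (full aunt/uncle↔niece/nephew: two paths of length 3 through the shared grandparent pair: r = 2·(1/2)^3 = 1/4).
r to a full sibling = 0.5 (full sibs share both parents — two paths of length 2: r = 2·(1/2)^2 = 1/2).
r to a first cousin = 1/8 (first cousins share one grandparent pair — two paths of length 4: r = 2·(1/2)^4 = 1/8).
Summing one r·B term per recipient: 2·0.25·0.0653 + 4·0.5·0.447 + 1·0.125·0.17 = 0.9479.
0.9479 < 1.3: the indirect benefit is less than the cost.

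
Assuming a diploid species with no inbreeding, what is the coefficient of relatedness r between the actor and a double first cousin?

Double first cousins share both grandparent pairs — four paths of length 4: r = 4·(1/2)^4 = 1/4.

0.25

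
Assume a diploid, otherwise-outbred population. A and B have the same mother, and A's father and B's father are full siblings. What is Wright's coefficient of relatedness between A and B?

0.375

With two independent routes of shared ancestry, r is the sum of the two contributions.
A and B are related in two ways: half-sibs through their shared mother (r = 1/4) and first cousins through their fathers (r = 1/8).
r = 1/4 + 1/8 = 0.375.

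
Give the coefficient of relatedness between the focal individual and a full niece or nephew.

Each parent–offspring link contributes a factor of 1/2, and independent paths through distinct common ancestors add.
Full aunt/uncle↔niece/nephew: two paths of length 3 through the shared grandparent pair: r = 2·(1/2)^3 = 1/4.

0.25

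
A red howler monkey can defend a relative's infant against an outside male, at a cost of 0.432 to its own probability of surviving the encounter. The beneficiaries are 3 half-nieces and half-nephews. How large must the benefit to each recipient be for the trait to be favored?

r to a half-niece or half-nephew = 0.125 (half-aunt/uncle↔niece/nephew: one path of length 3: r = (1/2)^3 = 1/8).
Hamilton's rule with n recipients of equal r: n·r·B > C, so B > C/(n·r) = 0.432/(3·0.125) = 1.152.

1.152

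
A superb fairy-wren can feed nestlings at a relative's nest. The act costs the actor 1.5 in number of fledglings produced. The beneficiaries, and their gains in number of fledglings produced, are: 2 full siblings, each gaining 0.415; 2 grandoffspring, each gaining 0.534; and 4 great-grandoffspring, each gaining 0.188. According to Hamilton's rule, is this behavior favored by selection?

No

Hamilton's rule: the trait is favored when the sum of r·B over every recipient exceeds the actor's cost C.
r to a full sibling = 1/2 (full sibs share both parents — two paths of length 2: r = 2·(1/2)^2 = 1/2).
r to a grandoffspring = 1/4 (two parent–offspring links: r = (1/2)^2 = 1/4).
r to a great-grandoffspring = 1/8 (three parent–offspring links: r = (1/2)^3 = 1/8).
Summing one r·B term per recipient: 2·0.5·0.415 + 2·0.25·0.534 + 4·0.125·0.188 = 0.776.
0.776 < 1.5: the indirect benefit is less than the cost.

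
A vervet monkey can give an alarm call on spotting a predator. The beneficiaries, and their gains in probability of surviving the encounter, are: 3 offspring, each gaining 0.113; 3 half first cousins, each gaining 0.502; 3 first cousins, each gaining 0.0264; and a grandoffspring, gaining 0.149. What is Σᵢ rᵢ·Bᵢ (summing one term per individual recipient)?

0.310775

r to an offspring = 1/2 (one parent–offspring link: r = (1/2)^1 = 1/2).
r to a half first cousin = 1/16 (half first cousins share one grandparent — one path of length 4: r = (1/2)^4 = 1/16).
r to a first cousin = 0.125 (first cousins share one grandparent pair — two paths of length 4: r = 2·(1/2)^4 = 1/8).
r to a grandoffspring = 1/4 (two parent–offspring links: r = (1/2)^2 = 1/4).
Summing one r·B term per recipient: 3·0.5·0.113 + 3·0.0625·0.502 + 3·0.125·0.0264 + 1·0.25·0.149 = 0.310775.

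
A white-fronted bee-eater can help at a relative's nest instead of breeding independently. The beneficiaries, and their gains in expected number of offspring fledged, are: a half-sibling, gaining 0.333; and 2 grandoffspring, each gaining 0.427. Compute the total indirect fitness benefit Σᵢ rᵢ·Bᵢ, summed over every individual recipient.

0.29675

r to a half-sibling = 0.25 (half-sibs share one parent — one path of length 2: r = (1/2)^2 = 1/4).
r to a grandoffspring = 1/4 (two parent–offspring links: r = (1/2)^2 = 1/4).
Summing one r·B term per recipient: 1·0.25·0.333 + 2·0.25·0.427 = 0.29675.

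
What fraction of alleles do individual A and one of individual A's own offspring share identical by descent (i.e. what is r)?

0.5

Each parent–offspring link contributes a factor of 1/2, and independent paths through distinct common ancestors add.
One parent–offspring link: r = (1/2)^1 = 1/2.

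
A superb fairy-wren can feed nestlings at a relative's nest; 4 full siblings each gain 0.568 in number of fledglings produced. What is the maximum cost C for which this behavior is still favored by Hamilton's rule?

1.136

r to a full sibling = 0.5 (full sibs share both parents — two paths of length 2: r = 2·(1/2)^2 = 1/2).
Hamilton's rule: n·r·B > C, so the trait is favored while C < n·r·B = 4·0.5·0.568 = 1.136.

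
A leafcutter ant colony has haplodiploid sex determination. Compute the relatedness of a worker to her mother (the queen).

One meiotic link between diploid queen and diploid daughter: r = 1/2.

0.5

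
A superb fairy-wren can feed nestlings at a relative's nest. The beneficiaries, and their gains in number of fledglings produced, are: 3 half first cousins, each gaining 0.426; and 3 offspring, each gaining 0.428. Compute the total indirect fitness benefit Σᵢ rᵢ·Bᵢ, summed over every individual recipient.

r to a half first cousin = 0.0625 (half first cousins share one grandparent — one path of length 4: r = (1/2)^4 = 1/16).
r to an offspring = 0.5 (one parent–offspring link: r = (1/2)^1 = 1/2).
Summing one r·B term per recipient: 3·0.0625·0.426 + 3·0.5·0.428 = 0.721875.

0.721875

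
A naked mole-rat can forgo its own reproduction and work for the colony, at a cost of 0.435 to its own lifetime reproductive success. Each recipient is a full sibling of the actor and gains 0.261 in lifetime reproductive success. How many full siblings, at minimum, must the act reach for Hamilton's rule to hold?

r to a full sibling = 0.5 (full sibs share both parents — two paths of length 2: r = 2·(1/2)^2 = 1/2).
Hamilton's rule: n·r·B > C  ⇒  n > C/(r·B) = 0.435/(0.5·0.261) = 3.333.
The smallest integer exceeding 3.333 is 4.

4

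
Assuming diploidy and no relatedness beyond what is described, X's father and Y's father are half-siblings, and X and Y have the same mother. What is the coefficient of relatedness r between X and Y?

Wright's path rule: contributions from independent ancestry routes add.
X and Y are related in two ways: half first cousins through their fathers (r = 1/16) and half-sibs through their shared mother (r = 1/4).
r = 1/16 + 1/4 = 5/16 = 0.3125.

0.3125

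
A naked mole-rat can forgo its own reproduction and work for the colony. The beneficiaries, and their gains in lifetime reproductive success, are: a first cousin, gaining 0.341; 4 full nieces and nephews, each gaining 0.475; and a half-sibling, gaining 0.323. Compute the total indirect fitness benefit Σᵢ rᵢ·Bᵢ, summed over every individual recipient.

0.598375

r to a first cousin = 0.125 (first cousins share one grandparent pair — two paths of length 4: r = 2·(1/2)^4 = 1/8).
r to a full niece or nephew = 0.25 (full aunt/uncle↔niece/nephew: two paths of length 3 through the shared grandparent pair: r = 2·(1/2)^3 = 1/4).
r to a half-sibling = 1/4 (half-sibs share one parent — one path of length 2: r = (1/2)^2 = 1/4).
Summing one r·B term per recipient: 1·0.125·0.341 + 4·0.25·0.475 + 1·0.25·0.323 = 0.598375.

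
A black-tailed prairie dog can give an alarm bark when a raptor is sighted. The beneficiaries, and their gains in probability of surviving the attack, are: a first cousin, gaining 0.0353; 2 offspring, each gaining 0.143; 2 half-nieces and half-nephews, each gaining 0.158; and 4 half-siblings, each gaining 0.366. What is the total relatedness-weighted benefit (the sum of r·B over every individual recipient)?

0.5529125

r to a first cousin = 1/8 (first cousins share one grandparent pair — two paths of length 4: r = 2·(1/2)^4 = 1/8).
r to an offspring = 1/2 (one parent–offspring link: r = (1/2)^1 = 1/2).
r to a half-niece or half-nephew = 1/8 (half-aunt/uncle↔niece/nephew: one path of length 3: r = (1/2)^3 = 1/8).
r to a half-sibling = 0.25 (half-sibs share one parent — one path of length 2: r = (1/2)^2 = 1/4).
Summing one r·B term per recipient: 1·0.125·0.0353 + 2·0.5·0.143 + 2·0.125·0.158 + 4·0.25·0.366 = 0.5529125.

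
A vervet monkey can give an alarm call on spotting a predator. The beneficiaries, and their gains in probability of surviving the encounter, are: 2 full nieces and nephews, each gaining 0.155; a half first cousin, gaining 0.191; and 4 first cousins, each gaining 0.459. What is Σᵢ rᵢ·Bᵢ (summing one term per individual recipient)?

r to a full niece or nephew = 1/4 (full aunt/uncle↔niece/nephew: two paths of length 3 through the shared grandparent pair: r = 2·(1/2)^3 = 1/4).
r to a half first cousin = 0.0625 (half first cousins share one grandparent — one path of length 4: r = (1/2)^4 = 1/16).
r to a first cousin = 0.125 (first cousins share one grandparent pair — two paths of length 4: r = 2·(1/2)^4 = 1/8).
Summing one r·B term per recipient: 2·0.25·0.155 + 1·0.0625·0.191 + 4·0.125·0.459 = 0.3189375.

0.3189375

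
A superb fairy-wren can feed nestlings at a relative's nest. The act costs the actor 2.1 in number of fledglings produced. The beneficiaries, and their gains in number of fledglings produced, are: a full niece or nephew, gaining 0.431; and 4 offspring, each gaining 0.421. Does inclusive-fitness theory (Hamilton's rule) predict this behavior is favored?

Hamilton's rule: the trait is favored when the sum of r·B over every recipient exceeds the actor's cost C.
r to a full niece or nephew = 1/4 (full aunt/uncle↔niece/nephew: two paths of length 3 through the shared grandparent pair: r = 2·(1/2)^3 = 1/4).
r to an offspring = 1/2 (one parent–offspring link: r = (1/2)^1 = 1/2).
Summing one r·B term per recipient: 1·0.25·0.431 + 4·0.5·0.421 = 0.94975.
0.94975 < 2.1: the indirect benefit is less than the cost.

No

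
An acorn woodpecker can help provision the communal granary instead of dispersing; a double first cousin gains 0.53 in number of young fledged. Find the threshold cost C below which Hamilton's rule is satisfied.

r to a double first cousin = 0.25 (double first cousins share both grandparent pairs — four paths of length 4: r = 4·(1/2)^4 = 1/4).
Hamilton's rule: n·r·B > C, so the trait is favored while C < n·r·B = 1·0.25·0.53 = 0.1325.

0.1325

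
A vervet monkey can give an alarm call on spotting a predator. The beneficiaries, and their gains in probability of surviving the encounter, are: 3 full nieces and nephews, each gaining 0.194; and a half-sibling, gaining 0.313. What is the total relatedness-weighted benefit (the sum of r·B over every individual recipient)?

r to a full niece or nephew = 1/4 (full aunt/uncle↔niece/nephew: two paths of length 3 through the shared grandparent pair: r = 2·(1/2)^3 = 1/4).
r to a half-sibling = 0.25 (half-sibs share one parent — one path of length 2: r = (1/2)^2 = 1/4).
Summing one r·B term per recipient: 3·0.25·0.194 + 1·0.25·0.313 = 0.22375.

0.22375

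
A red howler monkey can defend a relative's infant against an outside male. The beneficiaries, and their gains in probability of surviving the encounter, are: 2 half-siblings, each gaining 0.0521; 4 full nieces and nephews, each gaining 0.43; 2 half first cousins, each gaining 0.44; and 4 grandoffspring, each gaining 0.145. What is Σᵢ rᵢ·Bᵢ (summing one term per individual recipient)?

0.65605

r to a half-sibling = 0.25 (half-sibs share one parent — one path of length 2: r = (1/2)^2 = 1/4).
r to a full niece or nephew = 0.25 (full aunt/uncle↔niece/nephew: two paths of length 3 through the shared grandparent pair: r = 2·(1/2)^3 = 1/4).
r to a half first cousin = 1/16 (half first cousins share one grandparent — one path of length 4: r = (1/2)^4 = 1/16).
r to a grandoffspring = 1/4 (two parent–offspring links: r = (1/2)^2 = 1/4).
Summing one r·B term per recipient: 2·0.25·0.0521 + 4·0.25·0.43 + 2·0.0625·0.44 + 4·0.25·0.145 = 0.65605.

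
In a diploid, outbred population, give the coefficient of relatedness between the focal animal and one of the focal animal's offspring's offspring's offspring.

0.125

Each parent–offspring link contributes a factor of 1/2, and independent paths through distinct common ancestors add.
Three parent–offspring links: r = (1/2)^3 = 1/8.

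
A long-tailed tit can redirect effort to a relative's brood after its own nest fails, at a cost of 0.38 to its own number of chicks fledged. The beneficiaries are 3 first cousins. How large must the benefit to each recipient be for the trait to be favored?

r to a first cousin = 0.125 (first cousins share one grandparent pair — two paths of length 4: r = 2·(1/2)^4 = 1/8).
Hamilton's rule with n recipients of equal r: n·r·B > C, so B > C/(n·r) = 0.38/(3·0.125) = 1.0133.

1.0133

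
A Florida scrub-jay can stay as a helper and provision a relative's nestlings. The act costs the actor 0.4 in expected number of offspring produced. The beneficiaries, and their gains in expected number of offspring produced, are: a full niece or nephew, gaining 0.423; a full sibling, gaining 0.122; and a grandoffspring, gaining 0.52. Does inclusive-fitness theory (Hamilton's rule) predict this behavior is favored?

Hamilton's rule: the trait is favored when the sum of r·B over every recipient exceeds the actor's cost C.
r to a full niece or nephew = 1/4 (full aunt/uncle↔niece/nephew: two paths of length 3 through the shared grandparent pair: r = 2·(1/2)^3 = 1/4).
r to a full sibling = 1/2 (full sibs share both parents — two paths of length 2: r = 2·(1/2)^2 = 1/2).
r to a grandoffspring = 0.25 (two parent–offspring links: r = (1/2)^2 = 1/4).
Summing one r·B term per recipient: 1·0.25·0.423 + 1·0.5·0.122 + 1·0.25·0.52 = 0.29675.
0.29675 < 0.4: the indirect benefit is less than the cost.

No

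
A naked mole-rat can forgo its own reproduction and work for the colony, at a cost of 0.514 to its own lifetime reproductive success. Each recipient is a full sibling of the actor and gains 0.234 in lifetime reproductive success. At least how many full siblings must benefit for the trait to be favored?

r to a full sibling = 1/2 (full sibs share both parents — two paths of length 2: r = 2·(1/2)^2 = 1/2).
Hamilton's rule: n·r·B > C  ⇒  n > C/(r·B) = 0.514/(0.5·0.234) = 4.393.
The smallest integer exceeding 4.393 is 5.

5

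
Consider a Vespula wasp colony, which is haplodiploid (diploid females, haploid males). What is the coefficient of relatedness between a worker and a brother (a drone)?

Her haploid brother carries none of their father's genes and a random half of their mother's genome; that half matches the maternal half of her own genome with probability 1/2: r = 1/2 · 1/2 = 1/4.

0.25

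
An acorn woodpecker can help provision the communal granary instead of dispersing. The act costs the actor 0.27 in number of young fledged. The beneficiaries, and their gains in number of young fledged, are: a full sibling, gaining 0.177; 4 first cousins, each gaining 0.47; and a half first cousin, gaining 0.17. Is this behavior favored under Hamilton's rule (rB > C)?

Yes

Hamilton's rule: the trait is favored when the sum of r·B over every recipient exceeds the actor's cost C.
r to a full sibling = 1/2 (full sibs share both parents — two paths of length 2: r = 2·(1/2)^2 = 1/2).
r to a first cousin = 1/8 (first cousins share one grandparent pair — two paths of length 4: r = 2·(1/2)^4 = 1/8).
r to a half first cousin = 1/16 (half first cousins share one grandparent — one path of length 4: r = (1/2)^4 = 1/16).
Summing one r·B term per recipient: 1·0.5·0.177 + 4·0.125·0.47 + 1·0.0625·0.17 = 0.334125.
0.334125 > 0.27: the indirect benefit exceeds the cost.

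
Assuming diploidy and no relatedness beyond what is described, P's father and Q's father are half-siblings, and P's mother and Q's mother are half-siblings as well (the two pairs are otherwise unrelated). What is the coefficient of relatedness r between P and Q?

0.125

Wright's path rule: contributions from independent ancestry routes add.
P and Q are related in two ways: half first cousins through their fathers (r = 1/16) and half first cousins through their mothers (r = 1/16).
r = 1/16 + 1/16 = 1/8 = 0.125.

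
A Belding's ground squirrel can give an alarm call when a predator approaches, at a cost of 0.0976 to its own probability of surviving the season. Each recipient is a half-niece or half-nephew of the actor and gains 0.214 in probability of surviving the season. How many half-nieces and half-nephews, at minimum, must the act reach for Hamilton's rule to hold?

4

r to a half-niece or half-nephew = 0.125 (half-aunt/uncle↔niece/nephew: one path of length 3: r = (1/2)^3 = 1/8).
Hamilton's rule: n·r·B > C  ⇒  n > C/(r·B) = 0.0976/(0.125·0.214) = 3.649.
The smallest integer exceeding 3.649 is 4.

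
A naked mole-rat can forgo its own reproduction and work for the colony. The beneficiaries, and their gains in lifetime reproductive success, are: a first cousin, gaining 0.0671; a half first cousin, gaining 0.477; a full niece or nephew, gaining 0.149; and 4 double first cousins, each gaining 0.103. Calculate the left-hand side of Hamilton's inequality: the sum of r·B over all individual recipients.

r to a first cousin = 0.125 (first cousins share one grandparent pair — two paths of length 4: r = 2·(1/2)^4 = 1/8).
r to a half first cousin = 0.0625 (half first cousins share one grandparent — one path of length 4: r = (1/2)^4 = 1/16).
r to a full niece or nephew = 0.25 (full aunt/uncle↔niece/nephew: two paths of length 3 through the shared grandparent pair: r = 2·(1/2)^3 = 1/4).
r to a double first cousin = 1/4 (double first cousins share both grandparent pairs — four paths of length 4: r = 4·(1/2)^4 = 1/4).
Summing one r·B term per recipient: 1·0.125·0.0671 + 1·0.0625·0.477 + 1·0.25·0.149 + 4·0.25·0.103 = 0.17845.

0.17845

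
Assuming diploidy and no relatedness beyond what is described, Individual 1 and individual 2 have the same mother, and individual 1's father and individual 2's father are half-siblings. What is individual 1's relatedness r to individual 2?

0.3125

With two independent routes of shared ancestry, r is the sum of the two contributions.
Individual 1 and individual 2 are related in two ways: half-sibs through their shared mother (r = 1/4) and half first cousins through their fathers (r = 1/16).
r = 1/4 + 1/16 = 5/16 = 0.3125.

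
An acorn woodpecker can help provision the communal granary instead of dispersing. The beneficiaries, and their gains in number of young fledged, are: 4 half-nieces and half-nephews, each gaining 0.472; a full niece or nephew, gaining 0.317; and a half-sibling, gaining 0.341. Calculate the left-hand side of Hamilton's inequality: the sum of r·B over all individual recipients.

0.4005

r to a half-niece or half-nephew = 1/8 (half-aunt/uncle↔niece/nephew: one path of length 3: r = (1/2)^3 = 1/8).
r to a full niece or nephew = 0.25 (full aunt/uncle↔niece/nephew: two paths of length 3 through the shared grandparent pair: r = 2·(1/2)^3 = 1/4).
r to a half-sibling = 0.25 (half-sibs share one parent — one path of length 2: r = (1/2)^2 = 1/4).
Summing one r·B term per recipient: 4·0.125·0.472 + 1·0.25·0.317 + 1·0.25·0.341 = 0.4005.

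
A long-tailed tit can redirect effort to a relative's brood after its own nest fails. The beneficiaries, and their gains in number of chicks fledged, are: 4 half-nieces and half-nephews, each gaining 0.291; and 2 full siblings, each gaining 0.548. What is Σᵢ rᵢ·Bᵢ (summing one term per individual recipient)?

0.6935

r to a half-niece or half-nephew = 1/8 (half-aunt/uncle↔niece/nephew: one path of length 3: r = (1/2)^3 = 1/8).
r to a full sibling = 1/2 (full sibs share both parents — two paths of length 2: r = 2·(1/2)^2 = 1/2).
Summing one r·B term per recipient: 4·0.125·0.291 + 2·0.5·0.548 = 0.6935.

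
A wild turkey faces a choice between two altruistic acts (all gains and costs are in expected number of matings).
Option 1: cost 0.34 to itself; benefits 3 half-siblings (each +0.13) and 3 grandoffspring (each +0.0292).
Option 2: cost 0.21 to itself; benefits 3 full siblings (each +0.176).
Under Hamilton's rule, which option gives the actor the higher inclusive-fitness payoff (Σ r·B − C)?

Option 1: r to a half-sibling = 0.25.
Option 1: r to a grandoffspring = 0.25.
Option 1: Σ r·B − C = (3·0.25·0.13 + 3·0.25·0.0292) − 0.34 = -0.2206.
Option 2: r to a full sibling = 0.5.
Option 2: Σ r·B − C = (3·0.5·0.176) − 0.21 = 0.054.
Option 2 has the higher net inclusive-fitness payoff.

Option 2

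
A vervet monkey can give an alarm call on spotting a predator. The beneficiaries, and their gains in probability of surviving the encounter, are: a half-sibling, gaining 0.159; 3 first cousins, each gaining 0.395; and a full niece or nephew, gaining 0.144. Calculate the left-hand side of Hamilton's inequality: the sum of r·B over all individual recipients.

r to a half-sibling = 1/4 (half-sibs share one parent — one path of length 2: r = (1/2)^2 = 1/4).
r to a first cousin = 0.125 (first cousins share one grandparent pair — two paths of length 4: r = 2·(1/2)^4 = 1/8).
r to a full niece or nephew = 1/4 (full aunt/uncle↔niece/nephew: two paths of length 3 through the shared grandparent pair: r = 2·(1/2)^3 = 1/4).
Summing one r·B term per recipient: 1·0.25·0.159 + 3·0.125·0.395 + 1·0.25·0.144 = 0.223875.

0.223875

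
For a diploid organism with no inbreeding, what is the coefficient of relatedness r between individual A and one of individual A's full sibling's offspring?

Each parent–offspring link contributes a factor of 1/2, and independent paths through distinct common ancestors add.
Full aunt/uncle↔niece/nephew: two paths of length 3 through the shared grandparent pair: r = 2·(1/2)^3 = 1/4.

0.25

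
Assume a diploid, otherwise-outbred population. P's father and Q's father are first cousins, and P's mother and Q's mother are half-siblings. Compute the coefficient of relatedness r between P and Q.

0.09375

Relatedness sums over independent paths through distinct common ancestors.
P and Q are related in two ways: second cousins through their fathers (r = 1/32) and half first cousins through their mothers (r = 1/16).
r = 1/32 + 1/16 = 3/32 = 0.09375.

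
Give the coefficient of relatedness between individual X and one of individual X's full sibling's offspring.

0.25

Each parent–offspring link contributes a factor of 1/2, and independent paths through distinct common ancestors add.
Full aunt/uncle↔niece/nephew: two paths of length 3 through the shared grandparent pair: r = 2·(1/2)^3 = 1/4.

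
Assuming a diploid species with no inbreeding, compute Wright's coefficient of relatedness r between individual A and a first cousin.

First cousins share one grandparent pair — two paths of length 4: r = 2·(1/2)^4 = 1/8.

0.125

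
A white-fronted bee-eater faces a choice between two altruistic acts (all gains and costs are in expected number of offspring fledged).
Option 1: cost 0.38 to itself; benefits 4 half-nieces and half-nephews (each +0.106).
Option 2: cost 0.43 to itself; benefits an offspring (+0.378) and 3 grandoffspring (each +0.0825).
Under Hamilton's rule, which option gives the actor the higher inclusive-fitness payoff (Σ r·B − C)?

Option 1: r to a half-niece or half-nephew = 0.125.
Option 1: Σ r·B − C = (4·0.125·0.106) − 0.38 = -0.327.
Option 2: r to an offspring = 0.5.
Option 2: r to a grandoffspring = 0.25.
Option 2: Σ r·B − C = (1·0.5·0.378 + 3·0.25·0.0825) − 0.43 = -0.179125.
Option 2 has the higher net inclusive-fitness payoff.

Option 2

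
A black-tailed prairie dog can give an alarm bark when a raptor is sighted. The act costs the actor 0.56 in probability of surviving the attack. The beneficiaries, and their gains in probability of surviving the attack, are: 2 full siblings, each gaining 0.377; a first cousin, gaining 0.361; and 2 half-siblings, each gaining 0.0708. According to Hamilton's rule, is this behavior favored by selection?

No

Hamilton's rule: the trait is favored when the sum of r·B over every recipient exceeds the actor's cost C.
r to a full sibling = 0.5 (full sibs share both parents — two paths of length 2: r = 2·(1/2)^2 = 1/2).
r to a first cousin = 0.125 (first cousins share one grandparent pair — two paths of length 4: r = 2·(1/2)^4 = 1/8).
r to a half-sibling = 0.25 (half-sibs share one parent — one path of length 2: r = (1/2)^2 = 1/4).
Summing one r·B term per recipient: 2·0.5·0.377 + 1·0.125·0.361 + 2·0.25·0.0708 = 0.457525.
0.457525 < 0.56: the indirect benefit is less than the cost.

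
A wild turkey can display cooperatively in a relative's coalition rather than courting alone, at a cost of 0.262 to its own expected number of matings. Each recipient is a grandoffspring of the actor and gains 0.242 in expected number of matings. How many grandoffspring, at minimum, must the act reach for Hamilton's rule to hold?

r to a grandoffspring = 0.25 (two parent–offspring links: r = (1/2)^2 = 1/4).
Hamilton's rule: n·r·B > C  ⇒  n > C/(r·B) = 0.262/(0.25·0.242) = 4.331.
The smallest integer exceeding 4.331 is 5.

5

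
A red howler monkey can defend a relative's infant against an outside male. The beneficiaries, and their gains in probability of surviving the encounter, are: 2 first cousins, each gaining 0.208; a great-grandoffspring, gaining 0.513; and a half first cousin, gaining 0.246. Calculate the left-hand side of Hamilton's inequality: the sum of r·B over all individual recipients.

r to a first cousin = 0.125 (first cousins share one grandparent pair — two paths of length 4: r = 2·(1/2)^4 = 1/8).
r to a great-grandoffspring = 0.125 (three parent–offspring links: r = (1/2)^3 = 1/8).
r to a half first cousin = 1/16 (half first cousins share one grandparent — one path of length 4: r = (1/2)^4 = 1/16).
Summing one r·B term per recipient: 2·0.125·0.208 + 1·0.125·0.513 + 1·0.0625·0.246 = 0.1315.

0.1315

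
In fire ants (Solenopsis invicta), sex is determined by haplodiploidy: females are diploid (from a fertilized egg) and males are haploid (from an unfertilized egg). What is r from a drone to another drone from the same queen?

0.5

Haploid brothers each carry a random half of the queen's diploid genome, so on average they share half: r = 1/2.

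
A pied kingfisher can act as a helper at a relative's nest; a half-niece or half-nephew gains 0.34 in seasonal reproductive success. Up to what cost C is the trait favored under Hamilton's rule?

0.0425

r to a half-niece or half-nephew = 0.125 (half-aunt/uncle↔niece/nephew: one path of length 3: r = (1/2)^3 = 1/8).
Hamilton's rule: n·r·B > C, so the trait is favored while C < n·r·B = 1·0.125·0.34 = 0.0425.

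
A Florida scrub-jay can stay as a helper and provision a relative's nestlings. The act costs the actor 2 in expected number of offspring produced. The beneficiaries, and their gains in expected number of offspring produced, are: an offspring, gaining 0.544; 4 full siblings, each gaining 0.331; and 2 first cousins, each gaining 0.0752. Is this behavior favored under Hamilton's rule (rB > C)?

No

Hamilton's rule: the trait is favored when the sum of r·B over every recipient exceeds the actor's cost C.
r to an offspring = 1/2 (one parent–offspring link: r = (1/2)^1 = 1/2).
r to a full sibling = 0.5 (full sibs share both parents — two paths of length 2: r = 2·(1/2)^2 = 1/2).
r to a first cousin = 0.125 (first cousins share one grandparent pair — two paths of length 4: r = 2·(1/2)^4 = 1/8).
Summing one r·B term per recipient: 1·0.5·0.544 + 4·0.5·0.331 + 2·0.125·0.0752 = 0.9528.
0.9528 < 2: the indirect benefit is less than the cost.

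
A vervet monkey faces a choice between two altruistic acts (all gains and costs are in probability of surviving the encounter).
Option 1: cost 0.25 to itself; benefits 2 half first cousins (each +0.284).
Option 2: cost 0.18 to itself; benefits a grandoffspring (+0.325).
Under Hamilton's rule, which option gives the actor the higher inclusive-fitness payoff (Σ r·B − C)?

Option 2

Option 1: r to a half first cousin = 0.0625.
Option 1: Σ r·B − C = (2·0.0625·0.284) − 0.25 = -0.2145.
Option 2: r to a grandoffspring = 0.25.
Option 2: Σ r·B − C = (1·0.25·0.325) − 0.18 = -0.09875.
Option 2 has the higher net inclusive-fitness payoff.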